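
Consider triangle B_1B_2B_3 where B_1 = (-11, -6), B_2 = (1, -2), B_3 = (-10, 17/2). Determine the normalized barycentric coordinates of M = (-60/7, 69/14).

(1/7, 1/7, 5/7)

Signed area of the reference triangle: [B_1B_2B_3] = ½·((-11)·(-2−(17/2)) + 1·(17/2−(-6)) + (-10)·(-6−(-2))) = ½·(231/2 + 29/2 + 40) = 85.
[MB_2B_3] = ½·((-60/7)·(-2−(17/2)) + 1·(17/2−(69/14)) + (-10)·(69/14−(-2))) = ½·(90 + 25/7 − 485/7) = 85/7, so the B_1-coordinate is (85/7)/85 = 1/7.
[B_1MB_3] = ½·((-11)·(69/14−(17/2)) + (-60/7)·(17/2−(-6)) + (-10)·(-6−(69/14))) = ½·(275/7 − 870/7 + 765/7) = 85/7, so the B_2-coordinate is 1/7.
[B_1B_2M] = ½·((-11)·(-2−(69/14)) + 1·(69/14−(-6)) + (-60/7)·(-6−(-2))) = ½·(1067/14 + 153/14 + 240/7) = 425/7, so the B_3-coordinate is 5/7.
Check: 1/7 + 1/7 + 5/7 = 1.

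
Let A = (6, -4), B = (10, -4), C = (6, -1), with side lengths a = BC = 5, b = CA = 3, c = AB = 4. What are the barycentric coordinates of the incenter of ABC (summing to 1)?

The incenter has barycentric coordinates proportional to the opposite side lengths: (5 : 3 : 4).
Normalizing by 5+3+4 = 12 gives (5/12, 1/4, 1/3).

(5/12, 1/4, 1/3)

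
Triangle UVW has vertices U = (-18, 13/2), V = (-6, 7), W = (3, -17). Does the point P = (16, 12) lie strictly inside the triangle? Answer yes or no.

no

Barycentric coordinates of P: (-382/195, 1829/585, -98/585).
The three coordinates are negative, positive, negative; a point is interior exactly when all three are positive.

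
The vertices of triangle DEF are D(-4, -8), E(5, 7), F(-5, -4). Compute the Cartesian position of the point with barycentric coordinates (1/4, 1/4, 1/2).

(-9/4, -9/4)

G = (1/4)·D + (1/4)·E + (1/2)·F.
x-coordinate: (1/4)·(-4) + (1/4)·5 + (1/2)·(-5) = -9/4.
y-coordinate: (1/4)·(-8) + (1/4)·7 + (1/2)·(-4) = -9/4.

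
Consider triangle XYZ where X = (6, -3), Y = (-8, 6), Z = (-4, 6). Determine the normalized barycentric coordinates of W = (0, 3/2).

(1/2, 1/4, 1/4)

Signed area of the reference triangle: [XYZ] = ½·(6·(6−6) + (-8)·(6−(-3)) + (-4)·(-3−6)) = ½·(0 − 72 + 36) = -18.
[WYZ] = ½·(0·(6−6) + (-8)·(6−(3/2)) + (-4)·(3/2−6)) = ½·(0 − 36 + 18) = -9, so the X-coordinate is (-9)/(-18) = 1/2.
[XWZ] = ½·(6·(3/2−6) + 0·(6−(-3)) + (-4)·(-3−(3/2))) = ½·(-27 + 0 + 18) = -9/2, so the Y-coordinate is 1/4.
[XYW] = ½·(6·(6−(3/2)) + (-8)·(3/2−(-3)) + 0·(-3−6)) = ½·(27 − 36 + 0) = -9/2, so the Z-coordinate is 1/4.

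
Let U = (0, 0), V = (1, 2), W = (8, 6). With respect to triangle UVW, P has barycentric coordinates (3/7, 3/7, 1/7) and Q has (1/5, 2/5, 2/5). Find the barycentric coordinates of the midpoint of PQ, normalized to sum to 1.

(11/35, 29/70, 19/70)

Since both coordinate triples sum to 1, the midpoint's barycentrics are the componentwise average.
(3/7+1/5)/2 = 11/35; similarly 29/70 and 19/70.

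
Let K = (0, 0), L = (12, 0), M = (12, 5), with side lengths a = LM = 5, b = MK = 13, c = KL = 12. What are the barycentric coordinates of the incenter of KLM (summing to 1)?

The incenter has barycentric coordinates proportional to the opposite side lengths: (5 : 13 : 12).
Normalizing by 5+13+12 = 30 gives (1/6, 13/30, 2/5).

(1/6, 13/30, 2/5)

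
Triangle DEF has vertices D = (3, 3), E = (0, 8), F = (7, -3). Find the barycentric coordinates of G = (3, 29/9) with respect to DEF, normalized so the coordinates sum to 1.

Signed area of the reference triangle: [DEF] = ½·(3·(8−(-3)) + 0·(-3−3) + 7·(3−8)) = ½·(33 + 0 − 35) = -1.
[GEF] = ½·(3·(8−(-3)) + 0·(-3−(29/9)) + 7·(29/9−8)) = ½·(33 + 0 − 301/9) = -2/9, so the D-coordinate is (-2/9)/(-1) = 2/9.
[DGF] = ½·(3·(29/9−(-3)) + 3·(-3−3) + 7·(3−(29/9))) = ½·(56/3 − 18 − 14/9) = -4/9, so the E-coordinate is 4/9.
[DEG] = ½·(3·(8−(29/9)) + 0·(29/9−3) + 3·(3−8)) = ½·(43/3 + 0 − 15) = -1/3, so the F-coordinate is 1/3.

(2/9, 4/9, 1/3)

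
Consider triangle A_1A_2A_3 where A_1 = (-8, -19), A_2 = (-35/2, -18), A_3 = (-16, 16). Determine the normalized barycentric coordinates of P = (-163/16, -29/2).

Signed area of the reference triangle: [A_1A_2A_3] = ½·((-8)·(-18−16) + (-35/2)·(16−(-19)) + (-16)·(-19−(-18))) = ½·(272 − 1225/2 + 16) = -649/4.
[PA_2A_3] = ½·((-163/16)·(-18−16) + (-35/2)·(16−(-29/2)) + (-16)·(-29/2−(-18))) = ½·(2771/8 − 2135/4 − 56) = -1947/16, so the A_1-coordinate is (-1947/16)/(-649/4) = 3/4.
[A_1PA_3] = ½·((-8)·(-29/2−16) + (-163/16)·(16−(-19)) + (-16)·(-19−(-29/2))) = ½·(244 − 5705/16 + 72) = -649/32, so the A_2-coordinate is 1/8.
[A_1A_2P] = ½·((-8)·(-18−(-29/2)) + (-35/2)·(-29/2−(-19)) + (-163/16)·(-19−(-18))) = ½·(28 − 315/4 + 163/16) = -649/32, so the A_3-coordinate is 1/8.
Check: 3/4 + 1/8 + 1/8 = 1.

(3/4, 1/8, 1/8)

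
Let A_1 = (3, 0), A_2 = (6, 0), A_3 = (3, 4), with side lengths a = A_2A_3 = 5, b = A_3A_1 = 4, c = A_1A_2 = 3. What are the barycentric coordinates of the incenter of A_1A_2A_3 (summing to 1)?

The incenter has barycentric coordinates proportional to the opposite side lengths: (5 : 4 : 3).
Normalizing by 5+4+3 = 12 gives (5/12, 1/3, 1/4).

(5/12, 1/3, 1/4)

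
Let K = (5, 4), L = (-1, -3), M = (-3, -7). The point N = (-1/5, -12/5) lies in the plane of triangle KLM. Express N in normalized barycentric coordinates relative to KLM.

(1/5, 3/5, 1/5)

Signed area of the reference triangle: [KLM] = ½·(5·(-3−(-7)) + (-1)·(-7−4) + (-3)·(4−(-3))) = ½·(20 + 11 − 21) = 5.
[NLM] = ½·((-1/5)·(-3−(-7)) + (-1)·(-7−(-12/5)) + (-3)·(-12/5−(-3))) = ½·(-4/5 + 23/5 − 9/5) = 1, so the K-coordinate is 1/5 = 1/5.
[KNM] = ½·(5·(-12/5−(-7)) + (-1/5)·(-7−4) + (-3)·(4−(-12/5))) = ½·(23 + 11/5 − 96/5) = 3, so the L-coordinate is 3/5.
[KLN] = ½·(5·(-3−(-12/5)) + (-1)·(-12/5−4) + (-1/5)·(4−(-3))) = ½·(-3 + 32/5 − 7/5) = 1, so the M-coordinate is 1/5.
Check: 1/5 + 3/5 + 1/5 = 1.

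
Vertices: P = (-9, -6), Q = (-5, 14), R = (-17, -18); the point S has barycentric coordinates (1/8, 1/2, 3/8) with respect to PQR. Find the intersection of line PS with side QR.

(-71/7, 2/7)

Line PS meets QR where the P-coordinate vanishes; zeroing S's P-weight and renormalizing leaves Q, R-weights 1/2 : 3/8 → (4/7, 3/7).
So T = (4/7)·Q + (3/7)·R = (-71/7, 2/7).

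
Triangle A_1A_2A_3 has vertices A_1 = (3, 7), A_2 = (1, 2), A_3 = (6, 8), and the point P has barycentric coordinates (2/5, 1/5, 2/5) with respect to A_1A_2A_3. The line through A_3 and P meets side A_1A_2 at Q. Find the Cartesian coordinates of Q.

(7/3, 16/3)

Line A_3P meets A_1A_2 where the A_3-coordinate vanishes; zeroing P's A_3-weight and renormalizing leaves A_1, A_2-weights 2/5 : 1/5 → (2/3, 1/3).
So Q = (2/3)·A_1 + (1/3)·A_2 = (7/3, 16/3).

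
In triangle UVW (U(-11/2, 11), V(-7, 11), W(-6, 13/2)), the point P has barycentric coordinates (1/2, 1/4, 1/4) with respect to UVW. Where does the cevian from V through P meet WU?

(-17/3, 19/2)

Line VP meets WU where the V-coordinate vanishes; zeroing P's V-weight and renormalizing leaves W, U-weights 1/4 : 1/2 → (1/3, 2/3).
So Q = (1/3)·W + (2/3)·U = (-17/3, 19/2).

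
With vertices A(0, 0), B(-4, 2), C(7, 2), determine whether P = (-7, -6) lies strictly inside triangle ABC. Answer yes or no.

Barycentric coordinates of P: (4, -14/11, -19/11).
The three coordinates are positive, negative, negative; a point is interior exactly when all three are positive.

no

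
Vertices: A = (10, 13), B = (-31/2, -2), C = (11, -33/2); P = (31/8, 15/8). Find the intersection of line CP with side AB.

(3/2, 8)

Barycentric coordinates of P with respect to ABC: (1/2, 1/4, 1/4).
On side AB the C-coordinate is zero; dropping P's C-weight 1/4 and renormalizing the remaining 1/2 : 1/4 gives weights 2/3, 1/3 on A, B.
Q = (2/3)·(10, 13) + (1/3)·(-31/2, -2) = (3/2, 8).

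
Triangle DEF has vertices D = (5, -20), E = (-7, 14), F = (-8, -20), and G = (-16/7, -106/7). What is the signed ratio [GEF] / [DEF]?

[DEF] = ½·(5·(14−(-20)) + (-7)·(-20−(-20)) + (-8)·(-20−14)) = ½·(170 + 0 + 272) = 221.
[GEF] = ½·((-16/7)·(14−(-20)) + (-7)·(-20−(-106/7)) + (-8)·(-106/7−14)) = ½·(-544/7 + 34 + 1632/7) = 663/7, so the ratio is (663/7)/221 = 3/7.

3/7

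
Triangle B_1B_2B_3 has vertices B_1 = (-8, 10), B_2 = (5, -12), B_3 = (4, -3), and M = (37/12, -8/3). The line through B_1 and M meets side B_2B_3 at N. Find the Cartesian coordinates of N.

Barycentric coordinates of M with respect to B_1B_2B_3: (1/12, 1/12, 5/6).
On side B_2B_3 the B_1-coordinate is zero; dropping M's B_1-weight 1/12 and renormalizing the remaining 1/12 : 5/6 gives weights 1/11, 10/11 on B_2, B_3.
N = (1/11)·(5, -12) + (10/11)·(4, -3) = (45/11, -42/11).

(45/11, -42/11)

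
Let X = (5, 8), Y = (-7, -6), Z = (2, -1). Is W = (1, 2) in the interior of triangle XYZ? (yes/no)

yes

Barycentric coordinates of W: (16/33, 3/11, 8/33).
The three coordinates are positive, positive, positive; a point is interior exactly when all three are positive.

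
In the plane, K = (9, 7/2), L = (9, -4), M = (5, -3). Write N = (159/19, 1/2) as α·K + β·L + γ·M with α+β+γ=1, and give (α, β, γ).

(11/19, 5/19, 3/19)

Signed area of the reference triangle: [KLM] = ½·(9·(-4−(-3)) + 9·(-3−(7/2)) + 5·(7/2−(-4))) = ½·(-9 − 117/2 + 75/2) = -15.
[NLM] = ½·((159/19)·(-4−(-3)) + 9·(-3−(1/2)) + 5·(1/2−(-4))) = ½·(-159/19 − 63/2 + 45/2) = -165/19, so the K-coordinate is (-165/19)/(-15) = 11/19.
[KNM] = ½·(9·(1/2−(-3)) + (159/19)·(-3−(7/2)) + 5·(7/2−(1/2))) = ½·(63/2 − 2067/38 + 15) = -75/19, so the L-coordinate is 5/19.
[KLN] = ½·(9·(-4−(1/2)) + 9·(1/2−(7/2)) + (159/19)·(7/2−(-4))) = ½·(-81/2 − 27 + 2385/38) = -45/19, so the M-coordinate is 3/19.
Check: 11/19 + 5/19 + 3/19 = 1.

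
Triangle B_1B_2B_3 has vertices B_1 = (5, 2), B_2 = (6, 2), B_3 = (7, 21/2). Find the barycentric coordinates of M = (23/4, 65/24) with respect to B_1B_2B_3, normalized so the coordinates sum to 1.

Signed area of the reference triangle: [B_1B_2B_3] = ½·(5·(2−(21/2)) + 6·(21/2−2) + 7·(2−2)) = ½·(-85/2 + 51 + 0) = 17/4.
[MB_2B_3] = ½·((23/4)·(2−(21/2)) + 6·(21/2−(65/24)) + 7·(65/24−2)) = ½·(-391/8 + 187/4 + 119/24) = 17/12, so the B_1-coordinate is (17/12)/(17/4) = 1/3.
[B_1MB_3] = ½·(5·(65/24−(21/2)) + (23/4)·(21/2−2) + 7·(2−(65/24))) = ½·(-935/24 + 391/8 − 119/24) = 119/48, so the B_2-coordinate is 7/12.
[B_1B_2M] = ½·(5·(2−(65/24)) + 6·(65/24−2) + (23/4)·(2−2)) = ½·(-85/24 + 17/4 + 0) = 17/48, so the B_3-coordinate is 1/12.

(1/3, 7/12, 1/12)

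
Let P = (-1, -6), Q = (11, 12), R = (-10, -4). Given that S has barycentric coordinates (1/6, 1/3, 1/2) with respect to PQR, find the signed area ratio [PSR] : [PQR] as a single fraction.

1/3

The signed ratio [PSR]/[PQR] equals the barycentric coordinate of S at vertex Q, which is 1/3.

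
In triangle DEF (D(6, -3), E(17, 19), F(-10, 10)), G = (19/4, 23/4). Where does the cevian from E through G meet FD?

(2/3, 4/3)

Barycentric coordinates of G with respect to DEF: (1/2, 1/4, 1/4).
On side FD the E-coordinate is zero; dropping G's E-weight 1/4 and renormalizing the remaining 1/4 : 1/2 gives weights 1/3, 2/3 on F, D.
H = (1/3)·(-10, 10) + (2/3)·(6, -3) = (2/3, 4/3).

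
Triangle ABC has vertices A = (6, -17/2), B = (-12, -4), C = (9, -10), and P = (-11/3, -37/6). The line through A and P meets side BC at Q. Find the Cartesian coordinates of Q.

Barycentric coordinates of P with respect to ABC: (1/3, 5/9, 1/9).
On side BC the A-coordinate is zero; dropping P's A-weight 1/3 and renormalizing the remaining 5/9 : 1/9 gives weights 5/6, 1/6 on B, C.
Q = (5/6)·(-12, -4) + (1/6)·(9, -10) = (-17/2, -5).

(-17/2, -5)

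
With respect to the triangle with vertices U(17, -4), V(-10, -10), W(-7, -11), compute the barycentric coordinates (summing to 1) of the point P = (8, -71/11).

(7/11, 1/11, 3/11)

Signed area of the reference triangle: [UVW] = ½·(17·(-10−(-11)) + (-10)·(-11−(-4)) + (-7)·(-4−(-10))) = ½·(17 + 70 − 42) = 45/2.
[PVW] = ½·(8·(-10−(-11)) + (-10)·(-11−(-71/11)) + (-7)·(-71/11−(-10))) = ½·(8 + 500/11 − 273/11) = 315/22, so the U-coordinate is (315/22)/(45/2) = 7/11.
[UPW] = ½·(17·(-71/11−(-11)) + 8·(-11−(-4)) + (-7)·(-4−(-71/11))) = ½·(850/11 − 56 − 189/11) = 45/22, so the V-coordinate is 1/11.
[UVP] = ½·(17·(-10−(-71/11)) + (-10)·(-71/11−(-4)) + 8·(-4−(-10))) = ½·(-663/11 + 270/11 + 48) = 135/22, so the W-coordinate is 3/11.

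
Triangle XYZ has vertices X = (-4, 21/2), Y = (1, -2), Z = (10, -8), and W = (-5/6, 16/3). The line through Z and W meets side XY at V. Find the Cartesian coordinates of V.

(-3, 8)

Barycentric coordinates of W with respect to XYZ: (2/3, 1/6, 1/6).
On side XY the Z-coordinate is zero; dropping W's Z-weight 1/6 and renormalizing the remaining 2/3 : 1/6 gives weights 4/5, 1/5 on X, Y.
V = (4/5)·(-4, 21/2) + (1/5)·(1, -2) = (-3, 8).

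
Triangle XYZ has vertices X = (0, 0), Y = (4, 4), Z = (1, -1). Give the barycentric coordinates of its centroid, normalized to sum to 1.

(1/3, 1/3, 1/3)

The centroid is the average of the vertices, so each weight is 1/3.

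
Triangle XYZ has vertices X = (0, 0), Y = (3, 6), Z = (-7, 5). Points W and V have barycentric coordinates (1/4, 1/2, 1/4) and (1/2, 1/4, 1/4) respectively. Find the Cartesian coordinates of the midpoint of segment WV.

Barycentric coordinates of the midpoint are the average: (3/8, 3/8, 1/4).
Converting: (3/8)·X + (3/8)·Y + (1/4)·Z = (-5/8, 7/2).

(-5/8, 7/2)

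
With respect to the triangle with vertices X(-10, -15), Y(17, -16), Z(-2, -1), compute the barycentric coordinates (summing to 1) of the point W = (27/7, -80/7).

Signed area of the reference triangle: [XYZ] = ½·((-10)·(-16−(-1)) + 17·(-1−(-15)) + (-2)·(-15−(-16))) = ½·(150 + 238 − 2) = 193.
[WYZ] = ½·((27/7)·(-16−(-1)) + 17·(-1−(-80/7)) + (-2)·(-80/7−(-16))) = ½·(-405/7 + 1241/7 − 64/7) = 386/7, so the X-coordinate is (386/7)/193 = 2/7.
[XWZ] = ½·((-10)·(-80/7−(-1)) + (27/7)·(-1−(-15)) + (-2)·(-15−(-80/7))) = ½·(730/7 + 54 + 50/7) = 579/7, so the Y-coordinate is 3/7.
[XYW] = ½·((-10)·(-16−(-80/7)) + 17·(-80/7−(-15)) + (27/7)·(-15−(-16))) = ½·(320/7 + 425/7 + 27/7) = 386/7, so the Z-coordinate is 2/7.

(2/7, 3/7, 2/7)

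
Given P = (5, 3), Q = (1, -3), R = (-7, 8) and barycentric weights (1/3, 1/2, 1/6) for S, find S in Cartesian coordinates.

(1, 5/6)

S = (1/3)·P + (1/2)·Q + (1/6)·R.
x-coordinate: (1/3)·5 + (1/2)·1 + (1/6)·(-7) = 1.
y-coordinate: (1/3)·3 + (1/2)·(-3) + (1/6)·8 = 5/6.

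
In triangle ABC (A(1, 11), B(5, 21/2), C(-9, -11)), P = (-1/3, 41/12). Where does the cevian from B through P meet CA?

Barycentric coordinates of P with respect to ABC: (1/6, 1/2, 1/3).
On side CA the B-coordinate is zero; dropping P's B-weight 1/2 and renormalizing the remaining 1/3 : 1/6 gives weights 2/3, 1/3 on C, A.
Q = (2/3)·(-9, -11) + (1/3)·(1, 11) = (-17/3, -11/3).

(-17/3, -11/3)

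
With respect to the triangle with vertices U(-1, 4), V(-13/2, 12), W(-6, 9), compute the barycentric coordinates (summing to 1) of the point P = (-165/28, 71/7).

(1/14, 1/2, 3/7)

Signed area of the reference triangle: [UVW] = ½·((-1)·(12−9) + (-13/2)·(9−4) + (-6)·(4−12)) = ½·(-3 − 65/2 + 48) = 25/4.
[PVW] = ½·((-165/28)·(12−9) + (-13/2)·(9−(71/7)) + (-6)·(71/7−12)) = ½·(-495/28 + 52/7 + 78/7) = 25/56, so the U-coordinate is (25/56)/(25/4) = 1/14.
[UPW] = ½·((-1)·(71/7−9) + (-165/28)·(9−4) + (-6)·(4−(71/7))) = ½·(-8/7 − 825/28 + 258/7) = 25/8, so the V-coordinate is 1/2.
[UVP] = ½·((-1)·(12−(71/7)) + (-13/2)·(71/7−4) + (-165/28)·(4−12)) = ½·(-13/7 − 559/14 + 330/7) = 75/28, so the W-coordinate is 3/7.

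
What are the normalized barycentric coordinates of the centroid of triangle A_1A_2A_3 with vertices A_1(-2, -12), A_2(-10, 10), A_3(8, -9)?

(1/3, 1/3, 1/3)

The centroid is the average of the vertices, so each weight is 1/3.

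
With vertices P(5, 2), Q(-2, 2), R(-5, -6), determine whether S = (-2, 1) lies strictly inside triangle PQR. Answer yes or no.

yes

Barycentric coordinates of S: (3/56, 23/28, 1/8).
The three coordinates are positive, positive, positive; a point is interior exactly when all three are positive.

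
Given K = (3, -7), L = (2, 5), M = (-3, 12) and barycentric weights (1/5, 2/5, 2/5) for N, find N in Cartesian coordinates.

(1/5, 27/5)

N = (1/5)·K + (2/5)·L + (2/5)·M.
x-coordinate: (1/5)·3 + (2/5)·2 + (2/5)·(-3) = 1/5.
y-coordinate: (1/5)·(-7) + (2/5)·5 + (2/5)·12 = 27/5.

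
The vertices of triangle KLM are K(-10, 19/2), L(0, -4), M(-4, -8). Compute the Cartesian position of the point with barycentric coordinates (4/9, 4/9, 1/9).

(-44/9, 14/9)

N = (4/9)·K + (4/9)·L + (1/9)·M.
x-coordinate: (4/9)·(-10) + (4/9)·0 + (1/9)·(-4) = -44/9.
y-coordinate: (4/9)·(19/2) + (4/9)·(-4) + (1/9)·(-8) = 14/9.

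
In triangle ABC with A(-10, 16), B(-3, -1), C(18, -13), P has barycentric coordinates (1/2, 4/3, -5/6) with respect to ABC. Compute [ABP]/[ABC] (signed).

-5/6

The signed ratio [ABP]/[ABC] equals the barycentric coordinate of P at vertex C, which is -5/6.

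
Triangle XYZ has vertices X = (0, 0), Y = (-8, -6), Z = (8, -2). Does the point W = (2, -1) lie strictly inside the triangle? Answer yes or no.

Barycentric coordinates of W: (5/8, 1/16, 5/16).
The three coordinates are positive, positive, positive; a point is interior exactly when all three are positive.

yes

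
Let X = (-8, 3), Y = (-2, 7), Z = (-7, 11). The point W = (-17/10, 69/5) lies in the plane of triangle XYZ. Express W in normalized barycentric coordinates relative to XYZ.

Signed area of the reference triangle: [XYZ] = ½·((-8)·(7−11) + (-2)·(11−3) + (-7)·(3−7)) = ½·(32 − 16 + 28) = 22.
[WYZ] = ½·((-17/10)·(7−11) + (-2)·(11−(69/5)) + (-7)·(69/5−7)) = ½·(34/5 + 28/5 − 238/5) = -88/5, so the X-coordinate is (-88/5)/22 = -4/5.
[XWZ] = ½·((-8)·(69/5−11) + (-17/10)·(11−3) + (-7)·(3−(69/5))) = ½·(-112/5 − 68/5 + 378/5) = 99/5, so the Y-coordinate is 9/10.
[XYW] = ½·((-8)·(7−(69/5)) + (-2)·(69/5−3) + (-17/10)·(3−7)) = ½·(272/5 − 108/5 + 34/5) = 99/5, so the Z-coordinate is 9/10.
Check: -4/5 + 9/10 + 9/10 = 1.

(-4/5, 9/10, 9/10)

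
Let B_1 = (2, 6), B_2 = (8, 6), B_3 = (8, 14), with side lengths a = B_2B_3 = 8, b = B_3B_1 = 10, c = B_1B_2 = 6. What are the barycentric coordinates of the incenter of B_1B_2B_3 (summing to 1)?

The incenter has barycentric coordinates proportional to the opposite side lengths: (8 : 10 : 6).
Normalizing by 8+10+6 = 24 gives (1/3, 5/12, 1/4).

(1/3, 5/12, 1/4)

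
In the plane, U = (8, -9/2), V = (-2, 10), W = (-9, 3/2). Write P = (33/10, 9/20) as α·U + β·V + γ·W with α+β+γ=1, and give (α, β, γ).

(3/5, 3/10, 1/10)

Signed area of the reference triangle: [UVW] = ½·(8·(10−(3/2)) + (-2)·(3/2−(-9/2)) + (-9)·(-9/2−10)) = ½·(68 − 12 + 261/2) = 373/4.
[PVW] = ½·((33/10)·(10−(3/2)) + (-2)·(3/2−(9/20)) + (-9)·(9/20−10)) = ½·(561/20 − 21/10 + 1719/20) = 1119/20, so the U-coordinate is (1119/20)/(373/4) = 3/5.
[UPW] = ½·(8·(9/20−(3/2)) + (33/10)·(3/2−(-9/2)) + (-9)·(-9/2−(9/20))) = ½·(-42/5 + 99/5 + 891/20) = 1119/40, so the V-coordinate is 3/10.
[UVP] = ½·(8·(10−(9/20)) + (-2)·(9/20−(-9/2)) + (33/10)·(-9/2−10)) = ½·(382/5 − 99/10 − 957/20) = 373/40, so the W-coordinate is 1/10.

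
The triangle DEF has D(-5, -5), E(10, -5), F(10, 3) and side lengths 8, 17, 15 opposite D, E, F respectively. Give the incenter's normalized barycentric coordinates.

(1/5, 17/40, 3/8)

The incenter has barycentric coordinates proportional to the opposite side lengths: (8 : 17 : 15).
Normalizing by 8+17+15 = 40 gives (1/5, 17/40, 3/8).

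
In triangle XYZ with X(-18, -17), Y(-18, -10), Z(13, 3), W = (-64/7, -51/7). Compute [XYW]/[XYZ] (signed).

2/7

[XYZ] = ½·((-18)·(-10−3) + (-18)·(3−(-17)) + 13·(-17−(-10))) = ½·(234 − 360 − 91) = -217/2.
[XYW] = ½·((-18)·(-10−(-51/7)) + (-18)·(-51/7−(-17)) + (-64/7)·(-17−(-10))) = ½·(342/7 − 1224/7 + 64) = -31, so the ratio is (-31)/(-217/2) = 2/7.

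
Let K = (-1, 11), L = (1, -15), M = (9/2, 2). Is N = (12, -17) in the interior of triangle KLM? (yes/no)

no

Barycentric coordinates of N: (-194/125, 37/125, 282/125).
The three coordinates are negative, positive, positive; a point is interior exactly when all three are positive.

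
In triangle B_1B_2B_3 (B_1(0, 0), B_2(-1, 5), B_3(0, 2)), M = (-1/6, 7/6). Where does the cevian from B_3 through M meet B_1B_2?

Barycentric coordinates of M with respect to B_1B_2B_3: (2/3, 1/6, 1/6).
On side B_1B_2 the B_3-coordinate is zero; dropping M's B_3-weight 1/6 and renormalizing the remaining 2/3 : 1/6 gives weights 4/5, 1/5 on B_1, B_2.
N = (4/5)·(0, 0) + (1/5)·(-1, 5) = (-1/5, 1).

(-1/5, 1)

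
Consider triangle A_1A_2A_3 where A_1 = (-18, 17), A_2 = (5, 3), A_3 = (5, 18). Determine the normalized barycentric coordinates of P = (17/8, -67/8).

(1/8, 7/4, -7/8)

Signed area of the reference triangle: [A_1A_2A_3] = ½·((-18)·(3−18) + 5·(18−17) + 5·(17−3)) = ½·(270 + 5 + 70) = 345/2.
[PA_2A_3] = ½·((17/8)·(3−18) + 5·(18−(-67/8)) + 5·(-67/8−3)) = ½·(-255/8 + 1055/8 − 455/8) = 345/16, so the A_1-coordinate is (345/16)/(345/2) = 1/8.
[A_1PA_3] = ½·((-18)·(-67/8−18) + (17/8)·(18−17) + 5·(17−(-67/8))) = ½·(1899/4 + 17/8 + 1015/8) = 2415/8, so the A_2-coordinate is 7/4.
[A_1A_2P] = ½·((-18)·(3−(-67/8)) + 5·(-67/8−17) + (17/8)·(17−3)) = ½·(-819/4 − 1015/8 + 119/4) = -2415/16, so the A_3-coordinate is -7/8.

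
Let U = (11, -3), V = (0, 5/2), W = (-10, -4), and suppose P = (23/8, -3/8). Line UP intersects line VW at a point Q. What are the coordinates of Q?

(-2, 6/5)

Barycentric coordinates of P with respect to UVW: (3/8, 1/2, 1/8).
On side VW the U-coordinate is zero; dropping P's U-weight 3/8 and renormalizing the remaining 1/2 : 1/8 gives weights 4/5, 1/5 on V, W.
Q = (4/5)·(0, 5/2) + (1/5)·(-10, -4) = (-2, 6/5).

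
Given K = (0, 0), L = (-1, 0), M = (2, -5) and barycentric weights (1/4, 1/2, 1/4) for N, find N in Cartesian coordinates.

N = (1/4)·K + (1/2)·L + (1/4)·M.
x-coordinate: (1/4)·0 + (1/2)·(-1) + (1/4)·2 = 0.
y-coordinate: (1/4)·0 + (1/2)·0 + (1/4)·(-5) = -5/4.

(0, -5/4)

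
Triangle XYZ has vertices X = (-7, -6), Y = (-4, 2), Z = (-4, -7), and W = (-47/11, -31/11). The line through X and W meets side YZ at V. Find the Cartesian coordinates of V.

Barycentric coordinates of W with respect to XYZ: (1/11, 5/11, 5/11).
On side YZ the X-coordinate is zero; dropping W's X-weight 1/11 and renormalizing the remaining 5/11 : 5/11 gives weights 1/2, 1/2 on Y, Z.
V = (1/2)·(-4, 2) + (1/2)·(-4, -7) = (-4, -5/2).

(-4, -5/2)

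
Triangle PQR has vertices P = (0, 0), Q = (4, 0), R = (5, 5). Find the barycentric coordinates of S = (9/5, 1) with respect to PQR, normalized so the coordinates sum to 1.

Signed area of the reference triangle: [PQR] = ½·(0·(0−5) + 4·(5−0) + 5·(0−0)) = ½·(0 + 20 + 0) = 10.
[SQR] = ½·((9/5)·(0−5) + 4·(5−1) + 5·(1−0)) = ½·(-9 + 16 + 5) = 6, so the P-coordinate is 6/10 = 3/5.
[PSR] = ½·(0·(1−5) + (9/5)·(5−0) + 5·(0−1)) = ½·(0 + 9 − 5) = 2, so the Q-coordinate is 1/5.
[PQS] = ½·(0·(0−1) + 4·(1−0) + (9/5)·(0−0)) = ½·(0 + 4 + 0) = 2, so the R-coordinate is 1/5.

(3/5, 1/5, 1/5)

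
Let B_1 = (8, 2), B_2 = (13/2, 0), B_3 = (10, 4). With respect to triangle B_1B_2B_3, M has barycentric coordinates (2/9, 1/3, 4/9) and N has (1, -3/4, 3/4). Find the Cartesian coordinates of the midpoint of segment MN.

Barycentric coordinates of the midpoint are the average: (11/18, -5/24, 43/72).
Converting: (11/18)·B_1 + (-5/24)·B_2 + (43/72)·B_3 = (1369/144, 65/18).

(1369/144, 65/18)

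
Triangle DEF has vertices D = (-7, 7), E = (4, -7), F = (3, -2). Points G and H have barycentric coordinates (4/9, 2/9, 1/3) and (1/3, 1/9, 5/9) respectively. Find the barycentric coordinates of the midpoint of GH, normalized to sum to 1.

(7/18, 1/6, 4/9)

Since both coordinate triples sum to 1, the midpoint's barycentrics are the componentwise average.
(4/9+1/3)/2 = 7/18; similarly 1/6 and 4/9.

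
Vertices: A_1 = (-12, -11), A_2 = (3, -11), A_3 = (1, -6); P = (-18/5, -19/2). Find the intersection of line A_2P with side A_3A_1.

Barycentric coordinates of P with respect to A_1A_2A_3: (2/5, 3/10, 3/10).
On side A_3A_1 the A_2-coordinate is zero; dropping P's A_2-weight 3/10 and renormalizing the remaining 3/10 : 2/5 gives weights 3/7, 4/7 on A_3, A_1.
Q = (3/7)·(1, -6) + (4/7)·(-12, -11) = (-45/7, -62/7).

(-45/7, -62/7)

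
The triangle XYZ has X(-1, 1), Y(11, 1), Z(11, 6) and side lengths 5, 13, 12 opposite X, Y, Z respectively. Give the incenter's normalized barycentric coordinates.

(1/6, 13/30, 2/5)

The incenter has barycentric coordinates proportional to the opposite side lengths: (5 : 13 : 12).
Normalizing by 5+13+12 = 30 gives (1/6, 13/30, 2/5).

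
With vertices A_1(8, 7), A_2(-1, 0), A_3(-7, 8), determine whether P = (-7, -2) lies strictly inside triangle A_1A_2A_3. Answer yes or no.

no

Barycentric coordinates of P: (-10/19, 25/19, 4/19).
The three coordinates are negative, positive, positive; a point is interior exactly when all three are positive.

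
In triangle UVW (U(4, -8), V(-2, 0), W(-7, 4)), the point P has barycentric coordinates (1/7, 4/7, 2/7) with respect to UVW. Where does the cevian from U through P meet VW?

(-11/3, 4/3)

Line UP meets VW where the U-coordinate vanishes; zeroing P's U-weight and renormalizing leaves V, W-weights 4/7 : 2/7 → (2/3, 1/3).
So Q = (2/3)·V + (1/3)·W = (-11/3, 4/3).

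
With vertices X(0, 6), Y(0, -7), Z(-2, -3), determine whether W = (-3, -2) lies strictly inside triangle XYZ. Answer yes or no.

Barycentric coordinates of W: (-1/13, -11/26, 3/2).
The three coordinates are negative, negative, positive; a point is interior exactly when all three are positive.

no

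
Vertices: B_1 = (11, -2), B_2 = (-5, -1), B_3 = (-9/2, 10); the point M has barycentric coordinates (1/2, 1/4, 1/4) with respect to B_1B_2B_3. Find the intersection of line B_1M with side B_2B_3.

Line B_1M meets B_2B_3 where the B_1-coordinate vanishes; zeroing M's B_1-weight and renormalizing leaves B_2, B_3-weights 1/4 : 1/4 → (1/2, 1/2).
So N = (1/2)·B_2 + (1/2)·B_3 = (-19/4, 9/2).

(-19/4, 9/2)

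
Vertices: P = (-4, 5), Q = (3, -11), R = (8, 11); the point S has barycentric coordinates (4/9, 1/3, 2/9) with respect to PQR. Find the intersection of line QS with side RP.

(0, 7)

Line QS meets RP where the Q-coordinate vanishes; zeroing S's Q-weight and renormalizing leaves R, P-weights 2/9 : 4/9 → (1/3, 2/3).
So T = (1/3)·R + (2/3)·P = (0, 7).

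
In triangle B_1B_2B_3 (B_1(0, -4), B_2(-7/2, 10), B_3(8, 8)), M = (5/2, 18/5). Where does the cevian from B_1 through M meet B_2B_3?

(25/6, 26/3)

Barycentric coordinates of M with respect to B_1B_2B_3: (2/5, 1/5, 2/5).
On side B_2B_3 the B_1-coordinate is zero; dropping M's B_1-weight 2/5 and renormalizing the remaining 1/5 : 2/5 gives weights 1/3, 2/3 on B_2, B_3.
N = (1/3)·(-7/2, 10) + (2/3)·(8, 8) = (25/6, 26/3).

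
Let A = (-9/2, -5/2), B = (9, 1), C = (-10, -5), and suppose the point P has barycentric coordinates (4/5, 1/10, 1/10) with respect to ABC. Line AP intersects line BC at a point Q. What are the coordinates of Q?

Line AP meets BC where the A-coordinate vanishes; zeroing P's A-weight and renormalizing leaves B, C-weights 1/10 : 1/10 → (1/2, 1/2).
So Q = (1/2)·B + (1/2)·C = (-1/2, -2).

(-1/2, -2)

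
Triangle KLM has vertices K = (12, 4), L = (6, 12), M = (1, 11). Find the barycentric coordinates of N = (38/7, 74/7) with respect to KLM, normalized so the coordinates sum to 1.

(1/7, 4/7, 2/7)

Signed area of the reference triangle: [KLM] = ½·(12·(12−11) + 6·(11−4) + 1·(4−12)) = ½·(12 + 42 − 8) = 23.
[NLM] = ½·((38/7)·(12−11) + 6·(11−(74/7)) + 1·(74/7−12)) = ½·(38/7 + 18/7 − 10/7) = 23/7, so the K-coordinate is (23/7)/23 = 1/7.
[KNM] = ½·(12·(74/7−11) + (38/7)·(11−4) + 1·(4−(74/7))) = ½·(-36/7 + 38 − 46/7) = 92/7, so the L-coordinate is 4/7.
[KLN] = ½·(12·(12−(74/7)) + 6·(74/7−4) + (38/7)·(4−12)) = ½·(120/7 + 276/7 − 304/7) = 46/7, so the M-coordinate is 2/7.
Check: 1/7 + 4/7 + 2/7 = 1.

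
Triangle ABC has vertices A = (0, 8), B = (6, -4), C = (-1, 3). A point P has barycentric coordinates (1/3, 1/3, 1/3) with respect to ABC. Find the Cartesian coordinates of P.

(5/3, 7/3)

P = (1/3)·A + (1/3)·B + (1/3)·C.
x-coordinate: (1/3)·0 + (1/3)·6 + (1/3)·(-1) = 5/3.
y-coordinate: (1/3)·8 + (1/3)·(-4) + (1/3)·3 = 7/3.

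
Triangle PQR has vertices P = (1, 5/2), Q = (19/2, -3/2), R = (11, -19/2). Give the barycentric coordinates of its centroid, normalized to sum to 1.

The centroid is the average of the vertices, so each weight is 1/3.

(1/3, 1/3, 1/3)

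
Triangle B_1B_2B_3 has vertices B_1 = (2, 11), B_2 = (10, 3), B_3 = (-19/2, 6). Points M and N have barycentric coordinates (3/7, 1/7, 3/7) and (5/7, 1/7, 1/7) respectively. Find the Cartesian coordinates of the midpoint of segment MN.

(-1/7, 59/7)

Barycentric coordinates of the midpoint are the average: (4/7, 1/7, 2/7).
Converting: (4/7)·B_1 + (1/7)·B_2 + (2/7)·B_3 = (-1/7, 59/7).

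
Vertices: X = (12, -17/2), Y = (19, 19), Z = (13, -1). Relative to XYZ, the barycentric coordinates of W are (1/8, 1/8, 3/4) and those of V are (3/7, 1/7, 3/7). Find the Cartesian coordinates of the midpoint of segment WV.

(1515/112, -89/224)

Barycentric coordinates of the midpoint are the average: (31/112, 15/112, 33/56).
Converting: (31/112)·X + (15/112)·Y + (33/56)·Z = (1515/112, -89/224).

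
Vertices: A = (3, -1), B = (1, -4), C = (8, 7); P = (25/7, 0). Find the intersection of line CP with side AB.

(9/5, -14/5)

Barycentric coordinates of P with respect to ABC: (2/7, 3/7, 2/7).
On side AB the C-coordinate is zero; dropping P's C-weight 2/7 and renormalizing the remaining 2/7 : 3/7 gives weights 2/5, 3/5 on A, B.
Q = (2/5)·(3, -1) + (3/5)·(1, -4) = (9/5, -14/5).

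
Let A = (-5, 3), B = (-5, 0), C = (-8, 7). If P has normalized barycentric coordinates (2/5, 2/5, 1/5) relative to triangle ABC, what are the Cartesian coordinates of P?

P = (2/5)·A + (2/5)·B + (1/5)·C.
x-coordinate: (2/5)·(-5) + (2/5)·(-5) + (1/5)·(-8) = -28/5.
y-coordinate: (2/5)·3 + (2/5)·0 + (1/5)·7 = 13/5.

(-28/5, 13/5)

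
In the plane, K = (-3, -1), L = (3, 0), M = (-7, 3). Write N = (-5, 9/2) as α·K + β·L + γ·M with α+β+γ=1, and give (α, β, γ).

Signed area of the reference triangle: [KLM] = ½·((-3)·(0−3) + 3·(3−(-1)) + (-7)·(-1−0)) = ½·(9 + 12 + 7) = 14.
[NLM] = ½·((-5)·(0−3) + 3·(3−(9/2)) + (-7)·(9/2−0)) = ½·(15 − 9/2 − 63/2) = -21/2, so the K-coordinate is (-21/2)/14 = -3/4.
[KNM] = ½·((-3)·(9/2−3) + (-5)·(3−(-1)) + (-7)·(-1−(9/2))) = ½·(-9/2 − 20 + 77/2) = 7, so the L-coordinate is 1/2.
[KLN] = ½·((-3)·(0−(9/2)) + 3·(9/2−(-1)) + (-5)·(-1−0)) = ½·(27/2 + 33/2 + 5) = 35/2, so the M-coordinate is 5/4.
Check: -3/4 + 1/2 + 5/4 = 1.

(-3/4, 1/2, 5/4)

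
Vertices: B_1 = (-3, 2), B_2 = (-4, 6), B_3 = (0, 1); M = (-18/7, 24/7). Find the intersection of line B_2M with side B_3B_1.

(-3/2, 3/2)

Barycentric coordinates of M with respect to B_1B_2B_3: (2/7, 3/7, 2/7).
On side B_3B_1 the B_2-coordinate is zero; dropping M's B_2-weight 3/7 and renormalizing the remaining 2/7 : 2/7 gives weights 1/2, 1/2 on B_3, B_1.
N = (1/2)·(0, 1) + (1/2)·(-3, 2) = (-3/2, 3/2).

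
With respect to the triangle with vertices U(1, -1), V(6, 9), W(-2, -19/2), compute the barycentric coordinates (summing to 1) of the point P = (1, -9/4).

(1/5, 3/10, 1/2)

Signed area of the reference triangle: [UVW] = ½·(1·(9−(-19/2)) + 6·(-19/2−(-1)) + (-2)·(-1−9)) = ½·(37/2 − 51 + 20) = -25/4.
[PVW] = ½·(1·(9−(-19/2)) + 6·(-19/2−(-9/4)) + (-2)·(-9/4−9)) = ½·(37/2 − 87/2 + 45/2) = -5/4, so the U-coordinate is (-5/4)/(-25/4) = 1/5.
[UPW] = ½·(1·(-9/4−(-19/2)) + 1·(-19/2−(-1)) + (-2)·(-1−(-9/4))) = ½·(29/4 − 17/2 − 5/2) = -15/8, so the V-coordinate is 3/10.
[UVP] = ½·(1·(9−(-9/4)) + 6·(-9/4−(-1)) + 1·(-1−9)) = ½·(45/4 − 15/2 − 10) = -25/8, so the W-coordinate is 1/2.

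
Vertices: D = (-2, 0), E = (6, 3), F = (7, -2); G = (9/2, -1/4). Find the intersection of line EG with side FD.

(4, -4/3)

Barycentric coordinates of G with respect to DEF: (1/4, 1/4, 1/2).
On side FD the E-coordinate is zero; dropping G's E-weight 1/4 and renormalizing the remaining 1/2 : 1/4 gives weights 2/3, 1/3 on F, D.
H = (2/3)·(7, -2) + (1/3)·(-2, 0) = (4, -4/3).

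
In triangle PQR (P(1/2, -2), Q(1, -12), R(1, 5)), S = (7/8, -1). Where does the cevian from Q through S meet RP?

Barycentric coordinates of S with respect to PQR: (1/4, 1/4, 1/2).
On side RP the Q-coordinate is zero; dropping S's Q-weight 1/4 and renormalizing the remaining 1/2 : 1/4 gives weights 2/3, 1/3 on R, P.
T = (2/3)·(1, 5) + (1/3)·(1/2, -2) = (5/6, 8/3).

(5/6, 8/3)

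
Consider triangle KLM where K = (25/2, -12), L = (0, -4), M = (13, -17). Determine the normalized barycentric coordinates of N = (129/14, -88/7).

Signed area of the reference triangle: [KLM] = ½·((25/2)·(-4−(-17)) + 0·(-17−(-12)) + 13·(-12−(-4))) = ½·(325/2 + 0 − 104) = 117/4.
[NLM] = ½·((129/14)·(-4−(-17)) + 0·(-17−(-88/7)) + 13·(-88/7−(-4))) = ½·(1677/14 + 0 − 780/7) = 117/28, so the K-coordinate is (117/28)/(117/4) = 1/7.
[KNM] = ½·((25/2)·(-88/7−(-17)) + (129/14)·(-17−(-12)) + 13·(-12−(-88/7))) = ½·(775/14 − 645/14 + 52/7) = 117/14, so the L-coordinate is 2/7.
[KLN] = ½·((25/2)·(-4−(-88/7)) + 0·(-88/7−(-12)) + (129/14)·(-12−(-4))) = ½·(750/7 + 0 − 516/7) = 117/7, so the M-coordinate is 4/7.

(1/7, 2/7, 4/7)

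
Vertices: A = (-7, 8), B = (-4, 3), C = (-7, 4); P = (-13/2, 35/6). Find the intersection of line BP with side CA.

Barycentric coordinates of P with respect to ABC: (1/2, 1/6, 1/3).
On side CA the B-coordinate is zero; dropping P's B-weight 1/6 and renormalizing the remaining 1/3 : 1/2 gives weights 2/5, 3/5 on C, A.
Q = (2/5)·(-7, 4) + (3/5)·(-7, 8) = (-7, 32/5).

(-7, 32/5)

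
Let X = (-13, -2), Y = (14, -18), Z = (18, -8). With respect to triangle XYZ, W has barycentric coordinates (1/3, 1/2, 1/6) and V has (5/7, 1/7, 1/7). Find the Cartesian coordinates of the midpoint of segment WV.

Barycentric coordinates of the midpoint are the average: (11/21, 9/28, 13/84).
Converting: (11/21)·X + (9/28)·Y + (13/84)·Z = (10/21, -113/14).

(10/21, -113/14)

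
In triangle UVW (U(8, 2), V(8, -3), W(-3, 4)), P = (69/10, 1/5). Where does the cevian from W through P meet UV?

(8, -2/9)

Barycentric coordinates of P with respect to UVW: (1/2, 2/5, 1/10).
On side UV the W-coordinate is zero; dropping P's W-weight 1/10 and renormalizing the remaining 1/2 : 2/5 gives weights 5/9, 4/9 on U, V.
Q = (5/9)·(8, 2) + (4/9)·(8, -3) = (8, -2/9).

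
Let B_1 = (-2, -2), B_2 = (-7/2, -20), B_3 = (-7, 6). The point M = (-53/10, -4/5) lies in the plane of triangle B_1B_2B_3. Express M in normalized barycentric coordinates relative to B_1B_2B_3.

(1/5, 1/5, 3/5)

Signed area of the reference triangle: [B_1B_2B_3] = ½·((-2)·(-20−6) + (-7/2)·(6−(-2)) + (-7)·(-2−(-20))) = ½·(52 − 28 − 126) = -51.
[MB_2B_3] = ½·((-53/10)·(-20−6) + (-7/2)·(6−(-4/5)) + (-7)·(-4/5−(-20))) = ½·(689/5 − 119/5 − 672/5) = -51/5, so the B_1-coordinate is (-51/5)/(-51) = 1/5.
[B_1MB_3] = ½·((-2)·(-4/5−6) + (-53/10)·(6−(-2)) + (-7)·(-2−(-4/5))) = ½·(68/5 − 212/5 + 42/5) = -51/5, so the B_2-coordinate is 1/5.
[B_1B_2M] = ½·((-2)·(-20−(-4/5)) + (-7/2)·(-4/5−(-2)) + (-53/10)·(-2−(-20))) = ½·(192/5 − 21/5 − 477/5) = -153/5, so the B_3-coordinate is 3/5.
Check: 1/5 + 1/5 + 3/5 = 1.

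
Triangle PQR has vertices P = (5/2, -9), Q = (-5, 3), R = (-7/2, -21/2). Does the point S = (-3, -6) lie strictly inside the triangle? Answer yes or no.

Barycentric coordinates of S: (6/37, 35/111, 58/111).
The three coordinates are positive, positive, positive; a point is interior exactly when all three are positive.

yes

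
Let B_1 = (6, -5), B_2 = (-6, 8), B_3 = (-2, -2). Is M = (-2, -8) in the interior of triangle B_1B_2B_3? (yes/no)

no

Barycentric coordinates of M: (-6/17, -12/17, 35/17).
The three coordinates are negative, negative, positive; a point is interior exactly when all three are positive.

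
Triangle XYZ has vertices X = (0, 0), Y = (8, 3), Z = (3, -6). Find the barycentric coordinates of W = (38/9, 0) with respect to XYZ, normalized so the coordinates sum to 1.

(1/3, 4/9, 2/9)

Signed area of the reference triangle: [XYZ] = ½·(0·(3−(-6)) + 8·(-6−0) + 3·(0−3)) = ½·(0 − 48 − 9) = -57/2.
[WYZ] = ½·((38/9)·(3−(-6)) + 8·(-6−0) + 3·(0−3)) = ½·(38 − 48 − 9) = -19/2, so the X-coordinate is (-19/2)/(-57/2) = 1/3.
[XWZ] = ½·(0·(0−(-6)) + (38/9)·(-6−0) + 3·(0−0)) = ½·(0 − 76/3 + 0) = -38/3, so the Y-coordinate is 4/9.
[XYW] = ½·(0·(3−0) + 8·(0−0) + (38/9)·(0−3)) = ½·(0 + 0 − 38/3) = -19/3, so the Z-coordinate is 2/9.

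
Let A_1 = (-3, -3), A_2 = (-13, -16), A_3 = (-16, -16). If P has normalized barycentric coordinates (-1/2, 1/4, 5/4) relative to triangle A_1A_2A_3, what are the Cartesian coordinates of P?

(-87/4, -45/2)

P = (-1/2)·A_1 + (1/4)·A_2 + (5/4)·A_3.
x-coordinate: (-1/2)·(-3) + (1/4)·(-13) + (5/4)·(-16) = -87/4.
y-coordinate: (-1/2)·(-3) + (1/4)·(-16) + (5/4)·(-16) = -45/2.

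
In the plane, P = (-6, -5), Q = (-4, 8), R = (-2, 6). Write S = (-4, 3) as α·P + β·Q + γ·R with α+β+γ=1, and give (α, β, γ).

Signed area of the reference triangle: [PQR] = ½·((-6)·(8−6) + (-4)·(6−(-5)) + (-2)·(-5−8)) = ½·(-12 − 44 + 26) = -15.
[SQR] = ½·((-4)·(8−6) + (-4)·(6−3) + (-2)·(3−8)) = ½·(-8 − 12 + 10) = -5, so the P-coordinate is (-5)/(-15) = 1/3.
[PSR] = ½·((-6)·(3−6) + (-4)·(6−(-5)) + (-2)·(-5−3)) = ½·(18 − 44 + 16) = -5, so the Q-coordinate is 1/3.
[PQS] = ½·((-6)·(8−3) + (-4)·(3−(-5)) + (-4)·(-5−8)) = ½·(-30 − 32 + 52) = -5, so the R-coordinate is 1/3.

(1/3, 1/3, 1/3)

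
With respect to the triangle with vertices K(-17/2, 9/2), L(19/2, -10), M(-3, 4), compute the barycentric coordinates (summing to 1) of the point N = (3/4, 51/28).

(-5/14, 1/7, 17/14)

Signed area of the reference triangle: [KLM] = ½·((-17/2)·(-10−4) + (19/2)·(4−(9/2)) + (-3)·(9/2−(-10))) = ½·(119 − 19/4 − 87/2) = 283/8.
[NLM] = ½·((3/4)·(-10−4) + (19/2)·(4−(51/28)) + (-3)·(51/28−(-10))) = ½·(-21/2 + 1159/56 − 993/28) = -1415/112, so the K-coordinate is (-1415/112)/(283/8) = -5/14.
[KNM] = ½·((-17/2)·(51/28−4) + (3/4)·(4−(9/2)) + (-3)·(9/2−(51/28))) = ½·(1037/56 − 3/8 − 225/28) = 283/56, so the L-coordinate is 1/7.
[KLN] = ½·((-17/2)·(-10−(51/28)) + (19/2)·(51/28−(9/2)) + (3/4)·(9/2−(-10))) = ½·(5627/56 − 1425/56 + 87/8) = 4811/112, so the M-coordinate is 17/14.
Check: -5/14 + 1/7 + 17/14 = 1.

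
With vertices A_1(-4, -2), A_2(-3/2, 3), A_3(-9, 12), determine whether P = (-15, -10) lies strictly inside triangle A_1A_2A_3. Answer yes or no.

no

Barycentric coordinates of P: (73/20, -97/30, 7/12).
The three coordinates are positive, negative, positive; a point is interior exactly when all three are positive.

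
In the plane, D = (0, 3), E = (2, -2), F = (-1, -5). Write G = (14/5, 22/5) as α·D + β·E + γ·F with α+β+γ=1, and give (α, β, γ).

Signed area of the reference triangle: [DEF] = ½·(0·(-2−(-5)) + 2·(-5−3) + (-1)·(3−(-2))) = ½·(0 − 16 − 5) = -21/2.
[GEF] = ½·((14/5)·(-2−(-5)) + 2·(-5−(22/5)) + (-1)·(22/5−(-2))) = ½·(42/5 − 94/5 − 32/5) = -42/5, so the D-coordinate is (-42/5)/(-21/2) = 4/5.
[DGF] = ½·(0·(22/5−(-5)) + (14/5)·(-5−3) + (-1)·(3−(22/5))) = ½·(0 − 112/5 + 7/5) = -21/2, so the E-coordinate is 1.
[DEG] = ½·(0·(-2−(22/5)) + 2·(22/5−3) + (14/5)·(3−(-2))) = ½·(0 + 14/5 + 14) = 42/5, so the F-coordinate is -4/5.
Check: 4/5 + 1 − 4/5 = 1.

(4/5, 1, -4/5)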